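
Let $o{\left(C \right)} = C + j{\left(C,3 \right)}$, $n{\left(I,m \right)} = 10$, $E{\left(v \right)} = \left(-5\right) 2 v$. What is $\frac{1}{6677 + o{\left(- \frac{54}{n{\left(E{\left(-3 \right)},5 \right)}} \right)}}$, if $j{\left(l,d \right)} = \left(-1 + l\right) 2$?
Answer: $\frac{5}{33294} \approx 0.00015018$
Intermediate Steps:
$E{\left(v \right)} = - 10 v$
$j{\left(l,d \right)} = -2 + 2 l$
$o{\left(C \right)} = -2 + 3 C$ ($o{\left(C \right)} = C + \left(-2 + 2 C\right) = -2 + 3 C$)
$\frac{1}{6677 + o{\left(- \frac{54}{n{\left(E{\left(-3 \right)},5 \right)}} \right)}} = \frac{1}{6677 + \left(-2 + 3 \left(- \frac{54}{10}\right)\right)} = \frac{1}{6677 + \left(-2 + 3 \left(\left(-54\right) \frac{1}{10}\right)\right)} = \frac{1}{6677 + \left(-2 + 3 \left(- \frac{27}{5}\right)\right)} = \frac{1}{6677 - \frac{91}{5}} = \frac{1}{\frac{33294}{5}} = \frac{5}{33294}$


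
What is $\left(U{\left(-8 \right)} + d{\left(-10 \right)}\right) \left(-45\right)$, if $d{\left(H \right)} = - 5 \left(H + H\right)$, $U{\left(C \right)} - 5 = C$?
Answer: $-4365$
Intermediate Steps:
$U{\left(C \right)} = 5 + C$
$d{\left(H \right)} = - 10 H$ ($d{\left(H \right)} = - 5 \cdot 2 H = - 10 H$)
$\left(U{\left(-8 \right)} + d{\left(-10 \right)}\right) \left(-45\right) = \left(\left(5 - 8\right) - -100\right) \left(-45\right) = \left(-3 + 100\right) \left(-45\right) = 97 \left(-45\right) = -4365$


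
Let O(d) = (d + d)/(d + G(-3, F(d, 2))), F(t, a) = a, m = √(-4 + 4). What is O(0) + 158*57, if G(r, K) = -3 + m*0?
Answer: 9006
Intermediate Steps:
m = 0 (m = √0 = 0)
G(r, K) = -3 (G(r, K) = -3 + 0*0 = -3 + 0 = -3)
O(d) = 2*d/(-3 + d) (O(d) = (d + d)/(d - 3) = (2*d)/(-3 + d) = 2*d/(-3 + d))
O(0) + 158*57 = 2*0/(-3 + 0) + 158*57 = 2*0/(-3) + 9006 = 2*0*(-⅓) + 9006 = 0 + 9006 = 9006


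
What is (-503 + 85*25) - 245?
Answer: 1377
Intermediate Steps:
(-503 + 85*25) - 245 = (-503 + 2125) - 245 = 1622 - 245 = 1377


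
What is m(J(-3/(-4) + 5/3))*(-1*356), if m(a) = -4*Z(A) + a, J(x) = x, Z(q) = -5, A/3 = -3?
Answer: -23941/3 ≈ -7980.3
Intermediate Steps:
A = -9 (A = 3*(-3) = -9)
m(a) = 20 + a (m(a) = -4*(-5) + a = 20 + a)
m(J(-3/(-4) + 5/3))*(-1*356) = (20 + (-3/(-4) + 5/3))*(-1*356) = (20 + (-3*(-1/4) + 5*(1/3)))*(-356) = (20 + (3/4 + 5/3))*(-356) = (20 + 29/12)*(-356) = (269/12)*(-356) = -23941/3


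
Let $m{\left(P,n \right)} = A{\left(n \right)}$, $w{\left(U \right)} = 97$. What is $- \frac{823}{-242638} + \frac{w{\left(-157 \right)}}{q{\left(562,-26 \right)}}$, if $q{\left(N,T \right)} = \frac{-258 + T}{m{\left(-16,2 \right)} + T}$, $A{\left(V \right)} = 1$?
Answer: $\frac{294315441}{34454596} \approx 8.5421$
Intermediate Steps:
$m{\left(P,n \right)} = 1$
$q{\left(N,T \right)} = \frac{-258 + T}{1 + T}$
$- \frac{823}{-242638} + \frac{w{\left(-157 \right)}}{q{\left(562,-26 \right)}} = - \frac{823}{-242638} + \frac{97}{\frac{1}{1 - 26} \left(-258 - 26\right)} = \left(-823\right) \left(- \frac{1}{242638}\right) + \frac{97}{\frac{1}{-25} \left(-284\right)} = \frac{823}{242638} + \frac{97}{\left(- \frac{1}{25}\right) \left(-284\right)} = \frac{823}{242638} + \frac{97}{\frac{284}{25}} = \frac{823}{242638} + 97 \cdot \frac{25}{284} = \frac{823}{242638} + \frac{2425}{284} = \frac{294315441}{34454596}$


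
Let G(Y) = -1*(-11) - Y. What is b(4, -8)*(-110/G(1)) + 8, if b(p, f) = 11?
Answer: -113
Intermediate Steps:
G(Y) = 11 - Y
b(4, -8)*(-110/G(1)) + 8 = 11*(-110/(11 - 1*1)) + 8 = 11*(-110/(11 - 1)) + 8 = 11*(-110/10) + 8 = 11*(-110*⅒) + 8 = 11*(-11) + 8 = -121 + 8 = -113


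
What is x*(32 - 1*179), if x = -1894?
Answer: 278418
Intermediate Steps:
x*(32 - 1*179) = -1894*(32 - 1*179) = -1894*(32 - 179) = -1894*(-147) = 278418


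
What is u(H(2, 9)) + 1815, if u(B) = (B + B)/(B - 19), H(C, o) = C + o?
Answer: 7249/4 ≈ 1812.3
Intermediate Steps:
u(B) = 2*B/(-19 + B) (u(B) = (2*B)/(-19 + B) = 2*B/(-19 + B))
u(H(2, 9)) + 1815 = 2*(2 + 9)/(-19 + (2 + 9)) + 1815 = 2*11/(-19 + 11) + 1815 = 2*11/(-8) + 1815 = 2*11*(-⅛) + 1815 = -11/4 + 1815 = 7249/4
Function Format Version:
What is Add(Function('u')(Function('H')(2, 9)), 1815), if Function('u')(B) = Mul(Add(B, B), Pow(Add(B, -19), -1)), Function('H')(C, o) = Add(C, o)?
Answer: Rational(7249, 4) ≈ 1812.3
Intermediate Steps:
Function('u')(B) = Mul(2, B, Pow(Add(-19, B), -1)) (Function('u')(B) = Mul(Mul(2, B), Pow(Add(-19, B), -1)) = Mul(2, B, Pow(Add(-19, B), -1)))
Add(Function('u')(Function('H')(2, 9)), 1815) = Add(Mul(2, Add(2, 9), Pow(Add(-19, Add(2, 9)), -1)), 1815) = Add(Mul(2, 11, Pow(Add(-19, 11), -1)), 1815) = Add(Mul(2, 11, Pow(-8, -1)), 1815) = Add(Mul(2, 11, Rational(-1, 8)), 1815) = Add(Rational(-11, 4), 1815) = Rational(7249, 4)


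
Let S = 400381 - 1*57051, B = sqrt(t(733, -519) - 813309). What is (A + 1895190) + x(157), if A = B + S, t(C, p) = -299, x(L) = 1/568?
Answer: 1271479361/568 + 2*I*sqrt(203402) ≈ 2.2385e+6 + 902.0*I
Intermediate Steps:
x(L) = 1/568
B = 2*I*sqrt(203402) (B = sqrt(-299 - 813309) = sqrt(-813608) = 2*I*sqrt(203402) ≈ 902.0*I)
S = 343330 (S = 400381 - 57051 = 343330)
A = 343330 + 2*I*sqrt(203402) (A = 2*I*sqrt(203402) + 343330 = 343330 + 2*I*sqrt(203402) ≈ 3.4333e+5 + 902.0*I)
(A + 1895190) + x(157) = ((343330 + 2*I*sqrt(203402)) + 1895190) + 1/568 = (2238520 + 2*I*sqrt(203402)) + 1/568 = 1271479361/568 + 2*I*sqrt(203402)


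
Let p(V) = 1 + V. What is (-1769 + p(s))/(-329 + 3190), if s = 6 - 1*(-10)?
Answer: -1752/2861 ≈ -0.61237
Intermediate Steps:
s = 16 (s = 6 + 10 = 16)
(-1769 + p(s))/(-329 + 3190) = (-1769 + (1 + 16))/(-329 + 3190) = (-1769 + 17)/2861 = -1752*1/2861 = -1752/2861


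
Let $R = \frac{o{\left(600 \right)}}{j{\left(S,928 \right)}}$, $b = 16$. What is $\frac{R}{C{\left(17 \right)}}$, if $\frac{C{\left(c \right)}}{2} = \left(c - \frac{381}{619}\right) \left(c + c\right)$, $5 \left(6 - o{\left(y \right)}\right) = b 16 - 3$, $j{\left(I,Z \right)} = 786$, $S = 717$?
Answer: $- \frac{138037}{2710348080} \approx -5.093 \cdot 10^{-5}$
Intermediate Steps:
$o{\left(y \right)} = - \frac{223}{5}$ ($o{\left(y \right)} = 6 - \frac{16 \cdot 16 - 3}{5} = 6 - \frac{256 - 3}{5} = 6 - \frac{253}{5} = - \frac{223}{5}$)
$C{\left(c \right)} = 4 c \left(- \frac{381}{619} + c\right)$ ($C{\left(c \right)} = 2 \left(c - \frac{381}{619}\right) \left(c + c\right) = 2 \left(c - \frac{381}{619}\right) 2 c = 2 \left(- \frac{381}{619} + c\right) 2 c = 2 \cdot 2 c \left(- \frac{381}{619} + c\right) = 4 c \left(- \frac{381}{619} + c\right)$)
$R = - \frac{223}{3930}$ ($R = - \frac{223}{5 \cdot 786} = \left(- \frac{223}{5}\right) \frac{1}{786} = - \frac{223}{3930} \approx -0.056743$)
$\frac{R}{C{\left(17 \right)}} = - \frac{223}{3930 \cdot \frac{4}{619} \cdot 17 \left(-381 + 619 \cdot 17\right)} = - \frac{223}{3930 \cdot \frac{4}{619} \cdot 17 \left(-381 + 10523\right)} = - \frac{223}{3930 \cdot \frac{4}{619} \cdot 17 \cdot 10142} = - \frac{223}{3930 \cdot \frac{689656}{619}} = \left(- \frac{223}{3930}\right) \frac{619}{689656} = - \frac{138037}{2710348080}$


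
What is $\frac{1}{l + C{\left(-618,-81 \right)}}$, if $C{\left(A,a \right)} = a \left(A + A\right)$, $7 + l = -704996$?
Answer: $- \frac{1}{604887} \approx -1.6532 \cdot 10^{-6}$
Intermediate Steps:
$l = -705003$ ($l = -7 - 704996 = -705003$)
$C{\left(A,a \right)} = 2 A a$ ($C{\left(A,a \right)} = a 2 A = 2 A a$)
$\frac{1}{l + C{\left(-618,-81 \right)}} = \frac{1}{-705003 + 2 \left(-618\right) \left(-81\right)} = \frac{1}{-705003 + 100116} = \frac{1}{-604887} = - \frac{1}{604887}$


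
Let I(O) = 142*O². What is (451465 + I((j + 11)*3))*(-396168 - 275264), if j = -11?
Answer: -303128047880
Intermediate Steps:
(451465 + I((j + 11)*3))*(-396168 - 275264) = (451465 + 142*((-11 + 11)*3)²)*(-396168 - 275264) = (451465 + 142*(0*3)²)*(-671432) = (451465 + 142*0²)*(-671432) = (451465 + 142*0)*(-671432) = (451465 + 0)*(-671432) = 451465*(-671432) = -303128047880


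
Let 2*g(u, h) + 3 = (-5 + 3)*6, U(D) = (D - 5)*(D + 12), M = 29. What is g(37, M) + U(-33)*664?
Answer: 1059729/2 ≈ 5.2986e+5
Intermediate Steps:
U(D) = (-5 + D)*(12 + D)
g(u, h) = -15/2 (g(u, h) = -3/2 + ((-5 + 3)*6)/2 = -3/2 + (-2*6)/2 = -3/2 + (½)*(-12) = -3/2 - 6 = -15/2)
g(37, M) + U(-33)*664 = -15/2 + (-60 + (-33)² + 7*(-33))*664 = -15/2 + (-60 + 1089 - 231)*664 = -15/2 + 798*664 = -15/2 + 529872 = 1059729/2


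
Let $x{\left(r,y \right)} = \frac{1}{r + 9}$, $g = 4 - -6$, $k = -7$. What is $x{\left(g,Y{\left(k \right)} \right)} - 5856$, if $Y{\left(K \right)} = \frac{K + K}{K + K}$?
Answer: $- \frac{111263}{19} \approx -5855.9$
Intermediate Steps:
$Y{\left(K \right)} = 1$ ($Y{\left(K \right)} = \frac{2 K}{2 K} = 2 K \frac{1}{2 K} = 1$)
$g = 10$ ($g = 4 + 6 = 10$)
$x{\left(r,y \right)} = \frac{1}{9 + r}$
$x{\left(g,Y{\left(k \right)} \right)} - 5856 = \frac{1}{9 + 10} - 5856 = \frac{1}{19} - 5856 = - \frac{111263}{19}$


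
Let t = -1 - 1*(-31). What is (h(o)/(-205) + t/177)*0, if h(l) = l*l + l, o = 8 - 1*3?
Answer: 0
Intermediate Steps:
t = 30 (t = -1 + 31 = 30)
o = 5 (o = 8 - 3 = 5)
h(l) = l + l**2 (h(l) = l**2 + l = l + l**2)
(h(o)/(-205) + t/177)*0 = ((5*(1 + 5))/(-205) + 30/177)*0 = ((5*6)*(-1/205) + 30*(1/177))*0 = (30*(-1/205) + 10/59)*0 = (-6/41 + 10/59)*0 = (56/2419)*0 = 0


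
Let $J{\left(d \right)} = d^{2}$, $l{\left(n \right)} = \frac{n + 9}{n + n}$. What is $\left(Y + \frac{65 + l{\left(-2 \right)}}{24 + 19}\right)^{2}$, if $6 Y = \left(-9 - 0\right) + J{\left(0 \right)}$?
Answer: $\frac{25}{29584} \approx 0.00084505$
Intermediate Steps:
$l{\left(n \right)} = \frac{9 + n}{2 n}$
$Y = - \frac{3}{2}$ ($Y = \frac{\left(-9 - 0\right) + 0^{2}}{6} = \frac{\left(-9 + 0\right) + 0}{6} = \frac{-9 + 0}{6} = \frac{1}{6} \left(-9\right) = - \frac{3}{2} \approx -1.5$)
$\left(Y + \frac{65 + l{\left(-2 \right)}}{24 + 19}\right)^{2} = \left(- \frac{3}{2} + \frac{65 + \frac{9 - 2}{2 \left(-2\right)}}{24 + 19}\right)^{2} = \left(- \frac{3}{2} + \frac{65 + \frac{1}{2} \left(- \frac{1}{2}\right) 7}{43}\right)^{2} = \left(- \frac{3}{2} + \left(65 - \frac{7}{4}\right) \frac{1}{43}\right)^{2} = \left(- \frac{3}{2} + \frac{253}{4} \cdot \frac{1}{43}\right)^{2} = \left(- \frac{3}{2} + \frac{253}{172}\right)^{2} = \left(- \frac{5}{172}\right)^{2} = \frac{25}{29584}$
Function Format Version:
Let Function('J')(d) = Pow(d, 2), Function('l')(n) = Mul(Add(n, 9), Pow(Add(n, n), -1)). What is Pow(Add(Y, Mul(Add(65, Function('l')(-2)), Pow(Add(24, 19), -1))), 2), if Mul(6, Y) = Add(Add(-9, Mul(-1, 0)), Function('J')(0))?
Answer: Rational(25, 29584) ≈ 0.00084505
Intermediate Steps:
Function('l')(n) = Mul(Rational(1, 2), Pow(n, -1), Add(9, n)) (Function('l')(n) = Mul(Add(9, n), Pow(Mul(2, n), -1)) = Mul(Add(9, n), Mul(Rational(1, 2), Pow(n, -1))) = Mul(Rational(1, 2), Pow(n, -1), Add(9, n)))
Y = Rational(-3, 2) (Y = Mul(Rational(1, 6), Add(Add(-9, Mul(-1, 0)), Pow(0, 2))) = Mul(Rational(1, 6), Add(Add(-9, 0), 0)) = Mul(Rational(1, 6), Add(-9, 0)) = Mul(Rational(1, 6), -9) = Rational(-3, 2) ≈ -1.5000)
Pow(Add(Y, Mul(Add(65, Function('l')(-2)), Pow(Add(24, 19), -1))), 2) = Pow(Add(Rational(-3, 2), Mul(Add(65, Mul(Rational(1, 2), Pow(-2, -1), Add(9, -2))), Pow(Add(24, 19), -1))), 2) = Pow(Add(Rational(-3, 2), Mul(Add(65, Mul(Rational(1, 2), Rational(-1, 2), 7)), Pow(43, -1))), 2) = Pow(Add(Rational(-3, 2), Mul(Add(65, Rational(-7, 4)), Rational(1, 43))), 2) = Pow(Add(Rational(-3, 2), Mul(Rational(253, 4), Rational(1, 43))), 2) = Pow(Add(Rational(-3, 2), Rational(253, 172)), 2) = Pow(Rational(-5, 172), 2) = Rational(25, 29584)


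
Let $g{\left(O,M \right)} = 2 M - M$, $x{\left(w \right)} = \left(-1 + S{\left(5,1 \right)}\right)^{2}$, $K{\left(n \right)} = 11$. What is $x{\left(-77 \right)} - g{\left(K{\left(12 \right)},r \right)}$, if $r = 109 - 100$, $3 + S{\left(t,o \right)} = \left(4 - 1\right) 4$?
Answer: $55$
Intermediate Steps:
$S{\left(t,o \right)} = 9$ ($S{\left(t,o \right)} = -3 + \left(4 - 1\right) 4 = -3 + 3 \cdot 4 = -3 + 12 = 9$)
$x{\left(w \right)} = 64$ ($x{\left(w \right)} = \left(-1 + 9\right)^{2} = 8^{2} = 64$)
$r = 9$
$g{\left(O,M \right)} = M$
$x{\left(-77 \right)} - g{\left(K{\left(12 \right)},r \right)} = 64 - 9 = 55$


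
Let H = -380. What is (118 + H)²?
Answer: 68644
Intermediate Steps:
(118 + H)² = (118 - 380)² = (-262)² = 68644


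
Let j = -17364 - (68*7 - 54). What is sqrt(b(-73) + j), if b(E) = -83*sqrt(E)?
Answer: sqrt(-17786 - 83*I*sqrt(73)) ≈ 2.658 - 133.39*I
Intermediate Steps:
j = -17786 (j = -17364 - (476 - 54) = -17364 - 1*422 = -17364 - 422 = -17786)
sqrt(b(-73) + j) = sqrt(-83*I*sqrt(73) - 17786) = sqrt(-17786 - 83*I*sqrt(73))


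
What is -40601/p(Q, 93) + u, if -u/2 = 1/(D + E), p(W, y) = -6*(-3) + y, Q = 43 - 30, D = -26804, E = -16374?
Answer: -876534878/2396379 ≈ -365.77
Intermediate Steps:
Q = 13
p(W, y) = 18 + y
u = 1/21589 (u = -2/(-26804 - 16374) = -2/(-43178) = -2*(-1/43178) = 1/21589 ≈ 4.6320e-5)
-40601/p(Q, 93) + u = -40601/(18 + 93) + 1/21589 = -40601/111 + 1/21589 = -876534878/2396379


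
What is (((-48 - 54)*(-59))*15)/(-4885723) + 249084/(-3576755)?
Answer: -1539829101582/17475034168865 ≈ -0.088116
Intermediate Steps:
(((-48 - 54)*(-59))*15)/(-4885723) + 249084/(-3576755) = (-102*(-59)*15)*(-1/4885723) + 249084*(-1/3576755) = (6018*15)*(-1/4885723) - 249084/3576755 = 90270*(-1/4885723) - 249084/3576755 = -90270/4885723 - 249084/3576755 = -1539829101582/17475034168865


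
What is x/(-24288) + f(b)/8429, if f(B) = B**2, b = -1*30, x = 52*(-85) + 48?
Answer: 14677697/51180888 ≈ 0.28678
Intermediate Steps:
x = -4372 (x = -4420 + 48 = -4372)
b = -30
x/(-24288) + f(b)/8429 = -4372/(-24288) + (-30)**2/8429 = -4372*(-1/24288) + 900*(1/8429) = 1093/6072 + 900/8429 = 14677697/51180888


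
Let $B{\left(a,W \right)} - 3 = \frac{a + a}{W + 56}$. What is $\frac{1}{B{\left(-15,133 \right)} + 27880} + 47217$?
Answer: $\frac{82942279386}{1756619} \approx 47217.0$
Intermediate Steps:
$B{\left(a,W \right)} = 3 + \frac{2 a}{56 + W}$ ($B{\left(a,W \right)} = 3 + \frac{a + a}{W + 56} = 3 + \frac{2 a}{56 + W}$)
$\frac{1}{B{\left(-15,133 \right)} + 27880} + 47217 = \frac{1}{\frac{168 + 2 \left(-15\right) + 3 \cdot 133}{56 + 133} + 27880} + 47217 = \frac{1}{\frac{168 - 30 + 399}{189} + 27880} + 47217 = \frac{1}{\frac{1}{189} \cdot 537 + 27880} + 47217 = \frac{1}{\frac{179}{63} + 27880} + 47217 = \frac{1}{\frac{1756619}{63}} + 47217 = \frac{63}{1756619} + 47217 = \frac{82942279386}{1756619}$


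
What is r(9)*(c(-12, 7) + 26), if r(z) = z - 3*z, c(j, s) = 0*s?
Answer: -468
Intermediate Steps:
c(j, s) = 0
r(z) = -2*z
r(9)*(c(-12, 7) + 26) = (-2*9)*(0 + 26) = -18*26 = -468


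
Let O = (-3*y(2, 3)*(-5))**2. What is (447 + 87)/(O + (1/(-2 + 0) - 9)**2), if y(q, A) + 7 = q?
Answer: 2136/22861 ≈ 0.093434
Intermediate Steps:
y(q, A) = -7 + q
O = 5625 (O = (-3*(-7 + 2)*(-5))**2 = (-3*(-5)*(-5))**2 = (15*(-5))**2 = (-75)**2 = 5625)
(447 + 87)/(O + (1/(-2 + 0) - 9)**2) = (447 + 87)/(5625 + (1/(-2 + 0) - 9)**2) = 534/(5625 + (1/(-2) - 9)**2) = 534/(5625 + (-1/2 - 9)**2) = 534/(5625 + (-19/2)**2) = 534/(5625 + 361/4) = 534/(22861/4) = 534*(4/22861) = 2136/22861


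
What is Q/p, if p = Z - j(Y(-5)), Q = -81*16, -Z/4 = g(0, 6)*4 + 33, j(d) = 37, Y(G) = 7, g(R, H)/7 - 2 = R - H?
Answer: -144/31 ≈ -4.6452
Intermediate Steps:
g(R, H) = 14 - 7*H + 7*R (g(R, H) = 14 + 7*(R - H) = 14 + (-7*H + 7*R) = 14 - 7*H + 7*R)
Z = 316 (Z = -4*((14 - 7*6 + 7*0)*4 + 33) = -4*((14 - 42 + 0)*4 + 33) = -4*(-28*4 + 33) = -4*(-112 + 33) = -4*(-79) = 316)
Q = -1296
p = 279 (p = 316 - 1*37 = 316 - 37 = 279)
Q/p = -1296/279 = -1296*1/279 = -144/31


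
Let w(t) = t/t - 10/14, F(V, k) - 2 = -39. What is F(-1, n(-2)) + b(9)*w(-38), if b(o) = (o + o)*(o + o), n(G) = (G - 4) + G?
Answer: 389/7 ≈ 55.571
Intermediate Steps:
n(G) = -4 + 2*G (n(G) = (-4 + G) + G = -4 + 2*G)
F(V, k) = -37 (F(V, k) = 2 - 39 = -37)
w(t) = 2/7 (w(t) = 1 - 10*1/14 = 1 - 5/7 = 2/7)
b(o) = 4*o² (b(o) = (2*o)*(2*o) = 4*o²)
F(-1, n(-2)) + b(9)*w(-38) = -37 + (4*9²)*(2/7) = -37 + (4*81)*(2/7) = -37 + 324*(2/7) = -37 + 648/7 = 389/7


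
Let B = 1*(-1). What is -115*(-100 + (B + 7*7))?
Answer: 5980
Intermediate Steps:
B = -1
-115*(-100 + (B + 7*7)) = -115*(-100 + (-1 + 7*7)) = -115*(-100 + (-1 + 49)) = -115*(-100 + 48) = -115*(-52) = 5980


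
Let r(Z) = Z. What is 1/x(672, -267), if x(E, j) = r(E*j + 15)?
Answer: -1/179409 ≈ -5.5739e-6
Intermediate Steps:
x(E, j) = 15 + E*j (x(E, j) = E*j + 15 = 15 + E*j)
1/x(672, -267) = 1/(15 + 672*(-267)) = 1/(15 - 179424) = 1/(-179409) = -1/179409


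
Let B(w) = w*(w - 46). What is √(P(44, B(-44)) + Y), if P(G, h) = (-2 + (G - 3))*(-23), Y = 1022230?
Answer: √1021333 ≈ 1010.6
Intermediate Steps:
B(w) = w*(-46 + w)
P(G, h) = 115 - 23*G (P(G, h) = (-2 + (-3 + G))*(-23) = (-5 + G)*(-23) = 115 - 23*G)
√(P(44, B(-44)) + Y) = √((115 - 23*44) + 1022230) = √((115 - 1012) + 1022230) = √(-897 + 1022230) = √1021333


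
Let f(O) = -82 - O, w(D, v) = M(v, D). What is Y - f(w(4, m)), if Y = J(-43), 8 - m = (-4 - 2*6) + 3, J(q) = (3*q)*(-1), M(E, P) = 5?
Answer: 216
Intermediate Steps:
J(q) = -3*q
m = 21 (m = 8 - ((-4 - 2*6) + 3) = 8 - ((-4 - 12) + 3) = 8 - (-16 + 3) = 8 - 1*(-13) = 8 + 13 = 21)
w(D, v) = 5
Y = 129 (Y = -3*(-43) = 129)
Y - f(w(4, m)) = 129 - (-82 - 1*5) = 129 - (-82 - 5) = 129 - 1*(-87) = 129 + 87 = 216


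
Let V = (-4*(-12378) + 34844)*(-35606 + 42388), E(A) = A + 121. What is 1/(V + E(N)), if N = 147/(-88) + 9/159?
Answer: 4664/2668286113105 ≈ 1.7479e-9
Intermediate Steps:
N = -7527/4664 (N = 147*(-1/88) + 9*(1/159) = -147/88 + 3/53 = -7527/4664 ≈ -1.6139)
E(A) = 121 + A
V = 572102392 (V = (49512 + 34844)*6782 = 84356*6782 = 572102392)
1/(V + E(N)) = 1/(572102392 + (121 - 7527/4664)) = 1/(572102392 + 556817/4664) = 1/(2668286113105/4664) = 4664/2668286113105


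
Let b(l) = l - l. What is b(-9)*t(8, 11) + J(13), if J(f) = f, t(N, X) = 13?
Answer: 13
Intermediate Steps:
b(l) = 0
b(-9)*t(8, 11) + J(13) = 0*13 + 13 = 0 + 13 = 13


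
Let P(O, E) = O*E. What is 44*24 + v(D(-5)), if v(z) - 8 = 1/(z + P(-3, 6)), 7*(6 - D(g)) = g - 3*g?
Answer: 100009/94 ≈ 1063.9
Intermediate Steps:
P(O, E) = E*O
D(g) = 6 + 2*g/7 (D(g) = 6 - (g - 3*g)/7 = 6 - (-2)*g/7 = 6 + 2*g/7)
v(z) = 8 + 1/(-18 + z) (v(z) = 8 + 1/(z + 6*(-3)) = 8 + 1/(z - 18) = 8 + 1/(-18 + z))
44*24 + v(D(-5)) = 44*24 + (-143 + 8*(6 + (2/7)*(-5)))/(-18 + (6 + (2/7)*(-5))) = 1056 + (-143 + 8*(6 - 10/7))/(-18 + (6 - 10/7)) = 1056 + (-143 + 8*(32/7))/(-18 + 32/7) = 1056 + (-143 + 256/7)/(-94/7) = 1056 - 7/94*(-745/7) = 1056 + 745/94 = 100009/94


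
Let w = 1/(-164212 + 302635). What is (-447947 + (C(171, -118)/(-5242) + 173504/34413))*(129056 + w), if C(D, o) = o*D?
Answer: -721762020101828680366910/12485266382079 ≈ -5.7809e+10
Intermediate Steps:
C(D, o) = D*o
w = 1/138423 ≈ 7.2242e-6
(-447947 + (C(171, -118)/(-5242) + 173504/34413))*(129056 + w) = (-447947 + ((171*(-118))/(-5242) + 173504/34413))*(129056 + 1/138423) = (-447947 + (-20178*(-1/5242) + 173504*(1/34413)))*(17864318689/138423) = (-447947 + (10089/2621 + 173504/34413))*(17864318689/138423) = (-447947 + 801946741/90196473)*(17864318689/138423) = -40402437544190/90196473*17864318689/138423 = -721762020101828680366910/12485266382079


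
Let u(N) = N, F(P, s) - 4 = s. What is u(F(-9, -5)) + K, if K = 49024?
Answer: 49023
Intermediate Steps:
F(P, s) = 4 + s
u(F(-9, -5)) + K = (4 - 5) + 49024 = -1 + 49024 = 49023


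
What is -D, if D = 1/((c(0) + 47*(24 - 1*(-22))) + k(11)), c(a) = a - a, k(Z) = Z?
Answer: -1/2173 ≈ -0.00046019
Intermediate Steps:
c(a) = 0
D = 1/2173 (D = 1/((0 + 47*(24 - 1*(-22))) + 11) = 1/((0 + 47*(24 + 22)) + 11) = 1/((0 + 47*46) + 11) = 1/((0 + 2162) + 11) = 1/(2162 + 11) = 1/2173 ≈ 0.00046019)
-D = -1*1/2173 = -1/2173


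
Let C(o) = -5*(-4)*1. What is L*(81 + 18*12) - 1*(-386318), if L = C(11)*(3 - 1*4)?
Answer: 380378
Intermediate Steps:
C(o) = 20 (C(o) = 20*1 = 20)
L = -20 (L = 20*(3 - 1*4) = 20*(3 - 4) = 20*(-1) = -20)
L*(81 + 18*12) - 1*(-386318) = -20*(81 + 18*12) - 1*(-386318) = -20*(81 + 216) + 386318 = -20*297 + 386318 = -5940 + 386318 = 380378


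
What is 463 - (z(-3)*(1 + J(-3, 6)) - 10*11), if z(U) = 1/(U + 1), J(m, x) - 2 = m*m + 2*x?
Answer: 585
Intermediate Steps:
J(m, x) = 2 + m**2 + 2*x (J(m, x) = 2 + (m*m + 2*x) = 2 + (m**2 + 2*x) = 2 + m**2 + 2*x)
z(U) = 1/(1 + U)
463 - (z(-3)*(1 + J(-3, 6)) - 10*11) = 463 - ((1 + (2 + (-3)**2 + 2*6))/(1 - 3) - 10*11) = 463 - ((1 + (2 + 9 + 12))/(-2) - 110) = 463 - (-(1 + 23)/2 - 110) = 463 - (-1/2*24 - 110) = 463 - (-12 - 110) = 463 - 1*(-122) = 463 + 122 = 585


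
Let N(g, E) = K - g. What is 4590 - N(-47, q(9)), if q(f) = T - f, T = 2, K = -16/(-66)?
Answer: 149911/33 ≈ 4542.8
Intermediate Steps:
K = 8/33 (K = -16*(-1/66) = 8/33 ≈ 0.24242)
q(f) = 2 - f
N(g, E) = 8/33 - g
4590 - N(-47, q(9)) = 4590 - (8/33 - 1*(-47)) = 4590 - (8/33 + 47) = 4590 - 1*1559/33 = 4590 - 1559/33 = 149911/33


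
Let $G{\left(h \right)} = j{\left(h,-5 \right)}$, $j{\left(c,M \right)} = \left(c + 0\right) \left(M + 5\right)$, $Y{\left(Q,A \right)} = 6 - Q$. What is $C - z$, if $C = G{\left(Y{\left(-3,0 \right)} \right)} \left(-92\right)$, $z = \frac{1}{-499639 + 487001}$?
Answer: $\frac{1}{12638} \approx 7.9126 \cdot 10^{-5}$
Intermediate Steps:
$j{\left(c,M \right)} = c \left(5 + M\right)$
$z = - \frac{1}{12638}$ ($z = \frac{1}{-12638} = - \frac{1}{12638} \approx -7.9126 \cdot 10^{-5}$)
$G{\left(h \right)} = 0$ ($G{\left(h \right)} = h \left(5 - 5\right) = h 0 = 0$)
$C = 0$ ($C = 0 \left(-92\right) = 0$)
$C - z = 0 - - \frac{1}{12638} = 0 + \frac{1}{12638} = \frac{1}{12638}$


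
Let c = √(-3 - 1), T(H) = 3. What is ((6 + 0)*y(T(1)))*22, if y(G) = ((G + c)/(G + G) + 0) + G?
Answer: 462 + 44*I ≈ 462.0 + 44.0*I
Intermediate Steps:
c = 2*I (c = √(-4) = 2*I ≈ 2.0*I)
y(G) = G + (G + 2*I)/(2*G) (y(G) = ((G + 2*I)/(G + G) + 0) + G = ((G + 2*I)/((2*G)) + 0) + G = ((G + 2*I)*(1/(2*G)) + 0) + G = ((G + 2*I)/(2*G) + 0) + G = (G + 2*I)/(2*G) + G = G + (G + 2*I)/(2*G))
((6 + 0)*y(T(1)))*22 = ((6 + 0)*(½ + 3 + I/3))*22 = (6*(½ + 3 + I*(⅓)))*22 = (6*(½ + 3 + I/3))*22 = (6*(7/2 + I/3))*22 = (21 + 2*I)*22 = 462 + 44*I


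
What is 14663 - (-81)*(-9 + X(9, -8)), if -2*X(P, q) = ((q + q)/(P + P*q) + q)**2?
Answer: 563694/49 ≈ 11504.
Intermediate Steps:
X(P, q) = -(q + 2*q/(P + P*q))**2/2 (X(P, q) = -((q + q)/(P + P*q) + q)**2/2 = -((2*q)/(P + P*q) + q)**2/2 = -(2*q/(P + P*q) + q)**2/2 = -(q + 2*q/(P + P*q))**2/2)
14663 - (-81)*(-9 + X(9, -8)) = 14663 - (-81)*(-9 - 1/2*(-8)**2*(2 + 9 + 9*(-8))**2/(9**2*(1 - 8)**2)) = 14663 - (-81)*(-9 - 1/2*1/81*64*(2 + 9 - 72)**2/(-7)**2) = 14663 - (-81)*(-9 - 1/2*1/81*64*1/49*(-61)**2) = 14663 - (-81)*(-9 - 1/2*1/81*64*1/49*3721) = 14663 - (-81)*(-9 - 119072/3969) = 14663 - (-81)*(-154793)/3969 = 14663 - 1*154793/49 = 14663 - 154793/49 = 563694/49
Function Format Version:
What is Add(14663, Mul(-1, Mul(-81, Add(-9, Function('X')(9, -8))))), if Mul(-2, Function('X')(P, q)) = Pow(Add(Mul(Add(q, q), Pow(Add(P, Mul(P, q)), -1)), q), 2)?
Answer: Rational(563694, 49) ≈ 11504.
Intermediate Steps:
Function('X')(P, q) = Mul(Rational(-1, 2), Pow(Add(q, Mul(2, q, Pow(Add(P, Mul(P, q)), -1))), 2)) (Function('X')(P, q) = Mul(Rational(-1, 2), Pow(Add(Mul(Add(q, q), Pow(Add(P, Mul(P, q)), -1)), q), 2)) = Mul(Rational(-1, 2), Pow(Add(Mul(Mul(2, q), Pow(Add(P, Mul(P, q)), -1)), q), 2)) = Mul(Rational(-1, 2), Pow(Add(Mul(2, q, Pow(Add(P, Mul(P, q)), -1)), q), 2)) = Mul(Rational(-1, 2), Pow(Add(q, Mul(2, q, Pow(Add(P, Mul(P, q)), -1))), 2)))
Add(14663, Mul(-1, Mul(-81, Add(-9, Function('X')(9, -8))))) = Add(14663, Mul(-1, Mul(-81, Add(-9, Mul(Rational(-1, 2), Pow(9, -2), Pow(-8, 2), Pow(Add(1, -8), -2), Pow(Add(2, 9, Mul(9, -8)), 2)))))) = Add(14663, Mul(-1, Mul(-81, Add(-9, Mul(Rational(-1, 2), Rational(1, 81), 64, Pow(-7, -2), Pow(Add(2, 9, -72), 2)))))) = Add(14663, Mul(-1, Mul(-81, Add(-9, Mul(Rational(-1, 2), Rational(1, 81), 64, Rational(1, 49), Pow(-61, 2)))))) = Add(14663, Mul(-1, Mul(-81, Add(-9, Mul(Rational(-1, 2), Rational(1, 81), 64, Rational(1, 49), 3721))))) = Add(14663, Mul(-1, Mul(-81, Add(-9, Rational(-119072, 3969))))) = Add(14663, Mul(-1, Mul(-81, Rational(-154793, 3969)))) = Add(14663, Mul(-1, Rational(154793, 49))) = Add(14663, Rational(-154793, 49)) = Rational(563694, 49)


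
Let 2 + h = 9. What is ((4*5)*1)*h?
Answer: 140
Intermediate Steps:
h = 7 (h = -2 + 9 = 7)
((4*5)*1)*h = ((4*5)*1)*7 = (20*1)*7 = 20*7 = 140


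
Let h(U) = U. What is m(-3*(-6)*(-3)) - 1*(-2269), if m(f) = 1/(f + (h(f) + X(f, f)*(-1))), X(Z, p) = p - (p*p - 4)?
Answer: 6484803/2858 ≈ 2269.0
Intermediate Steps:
X(Z, p) = 4 + p - p² (X(Z, p) = p - (p² - 4) = p - (-4 + p²) = p + (4 - p²) = 4 + p - p²)
m(f) = 1/(-4 + f + f²) (m(f) = 1/(f + (f + (4 + f - f²)*(-1))) = 1/(f + (f + (-4 + f² - f))) = 1/(f + (-4 + f²)) = 1/(-4 + f + f²))
m(-3*(-6)*(-3)) - 1*(-2269) = 1/(-4 - 3*(-6)*(-3) + (-3*(-6)*(-3))²) - 1*(-2269) = 1/(-4 + 18*(-3) + (18*(-3))²) + 2269 = 1/(-4 - 54 + (-54)²) + 2269 = 1/(-4 - 54 + 2916) + 2269 = 1/2858 + 2269 = 6484803/2858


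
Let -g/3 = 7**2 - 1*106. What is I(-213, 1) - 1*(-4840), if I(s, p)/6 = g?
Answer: 5866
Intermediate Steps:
g = 171 (g = -3*(7**2 - 1*106) = -3*(49 - 106) = -3*(-57) = 171)
I(s, p) = 1026 (I(s, p) = 6*171 = 1026)
I(-213, 1) - 1*(-4840) = 1026 - 1*(-4840) = 1026 + 4840 = 5866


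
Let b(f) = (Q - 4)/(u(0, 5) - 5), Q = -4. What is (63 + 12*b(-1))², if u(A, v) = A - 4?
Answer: 48841/9 ≈ 5426.8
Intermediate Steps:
u(A, v) = -4 + A
b(f) = 8/9 (b(f) = (-4 - 4)/((-4 + 0) - 5) = -8/(-4 - 5) = -8/(-9) = -8*(-⅑) = 8/9)
(63 + 12*b(-1))² = (63 + 12*(8/9))² = (63 + 32/3)² = (221/3)² = 48841/9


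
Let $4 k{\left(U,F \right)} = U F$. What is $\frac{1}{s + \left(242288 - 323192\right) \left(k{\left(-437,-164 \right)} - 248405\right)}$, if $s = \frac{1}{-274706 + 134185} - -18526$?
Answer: $\frac{140521}{2620354060572237} \approx 5.3627 \cdot 10^{-11}$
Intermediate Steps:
$k{\left(U,F \right)} = \frac{F U}{4}$ ($k{\left(U,F \right)} = \frac{U F}{4} = \frac{F U}{4}$)
$s = \frac{2603292045}{140521}$ ($s = \frac{1}{-140521} + 18526 = - \frac{1}{140521} + 18526 = \frac{2603292045}{140521} \approx 18526.0$)
$\frac{1}{s + \left(242288 - 323192\right) \left(k{\left(-437,-164 \right)} - 248405\right)} = \frac{1}{\frac{2603292045}{140521} + \left(242288 - 323192\right) \left(\frac{1}{4} \left(-164\right) \left(-437\right) - 248405\right)} = \frac{1}{\frac{2603292045}{140521} + \left(242288 - 323192\right) \left(17917 - 248405\right)} = \frac{1}{\frac{2603292045}{140521} + \left(242288 - 323192\right) \left(-230488\right)} = \frac{1}{\frac{2603292045}{140521} - -18647401152} = \frac{1}{\frac{2603292045}{140521} + 18647401152} = \frac{1}{\frac{2620354060572237}{140521}} = \frac{140521}{2620354060572237}$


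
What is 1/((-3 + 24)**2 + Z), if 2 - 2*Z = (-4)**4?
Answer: 1/314 ≈ 0.0031847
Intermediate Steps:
Z = -127 (Z = 1 - 1/2*(-4)**4 = 1 - 1/2*256 = 1 - 128 = -127)
1/((-3 + 24)**2 + Z) = 1/((-3 + 24)**2 - 127) = 1/(21**2 - 127) = 1/(441 - 127) = 1/314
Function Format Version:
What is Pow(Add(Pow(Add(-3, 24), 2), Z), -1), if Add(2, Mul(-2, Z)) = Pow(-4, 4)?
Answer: Rational(1, 314) ≈ 0.0031847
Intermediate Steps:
Z = -127 (Z = Add(1, Mul(Rational(-1, 2), Pow(-4, 4))) = Add(1, Mul(Rational(-1, 2), 256)) = Add(1, -128) = -127)
Pow(Add(Pow(Add(-3, 24), 2), Z), -1) = Pow(Add(Pow(Add(-3, 24), 2), -127), -1) = Pow(Add(Pow(21, 2), -127), -1) = Pow(Add(441, -127), -1) = Pow(314, -1) = Rational(1, 314)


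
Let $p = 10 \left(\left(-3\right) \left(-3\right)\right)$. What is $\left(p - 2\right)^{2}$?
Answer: $7744$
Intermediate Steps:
$p = 90$ ($p = 10 \cdot 9 = 90$)
$\left(p - 2\right)^{2} = \left(90 - 2\right)^{2} = 88^{2} = 7744$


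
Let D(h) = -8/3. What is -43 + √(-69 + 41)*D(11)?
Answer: -43 - 16*I*√7/3 ≈ -43.0 - 14.111*I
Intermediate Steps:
D(h) = -8/3 (D(h) = -8*⅓ = -8/3)
-43 + √(-69 + 41)*D(11) = -43 + √(-69 + 41)*(-8/3) = -43 + √(-28)*(-8/3) = -43 + (2*I*√7)*(-8/3) = -43 - 16*I*√7/3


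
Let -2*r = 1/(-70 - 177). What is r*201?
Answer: 201/494 ≈ 0.40688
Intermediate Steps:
r = 1/494 (r = -1/(2*(-70 - 177)) = -1/2/(-247) = -1/2*(-1/247) = 1/494 ≈ 0.0020243)
r*201 = (1/494)*201 = 201/494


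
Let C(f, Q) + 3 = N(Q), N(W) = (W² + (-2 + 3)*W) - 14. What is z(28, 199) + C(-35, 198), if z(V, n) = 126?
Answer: 39511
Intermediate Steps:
N(W) = -14 + W + W² (N(W) = (W² + 1*W) - 14 = (W² + W) - 14 = (W + W²) - 14 = -14 + W + W²)
C(f, Q) = -17 + Q + Q² (C(f, Q) = -3 + (-14 + Q + Q²) = -17 + Q + Q²)
z(28, 199) + C(-35, 198) = 126 + (-17 + 198 + 198²) = 126 + (-17 + 198 + 39204) = 126 + 39385 = 39511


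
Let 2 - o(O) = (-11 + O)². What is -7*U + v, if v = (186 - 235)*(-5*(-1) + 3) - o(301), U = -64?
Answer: 84154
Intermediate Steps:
o(O) = 2 - (-11 + O)²
v = 83706 (v = (186 - 235)*(-5*(-1) + 3) - (2 - (-11 + 301)²) = -49*(5 + 3) - (2 - 1*290²) = -49*8 - (2 - 1*84100) = -392 - (2 - 84100) = -392 - 1*(-84098) = -392 + 84098 = 83706)
-7*U + v = -7*(-64) + 83706 = 448 + 83706 = 84154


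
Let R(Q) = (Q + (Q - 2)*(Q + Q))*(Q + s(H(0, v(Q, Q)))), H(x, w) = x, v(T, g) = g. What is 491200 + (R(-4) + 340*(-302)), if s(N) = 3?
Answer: 388476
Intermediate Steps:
R(Q) = (3 + Q)*(Q + 2*Q*(-2 + Q)) (R(Q) = (Q + (Q - 2)*(Q + Q))*(Q + 3) = (Q + (-2 + Q)*(2*Q))*(3 + Q) = (Q + 2*Q*(-2 + Q))*(3 + Q) = (3 + Q)*(Q + 2*Q*(-2 + Q)))
491200 + (R(-4) + 340*(-302)) = 491200 + (-4*(-9 + 2*(-4)² + 3*(-4)) + 340*(-302)) = 491200 + (-4*(-9 + 2*16 - 12) - 102680) = 491200 + (-4*(-9 + 32 - 12) - 102680) = 491200 + (-4*11 - 102680) = 491200 + (-44 - 102680) = 491200 - 102724 = 388476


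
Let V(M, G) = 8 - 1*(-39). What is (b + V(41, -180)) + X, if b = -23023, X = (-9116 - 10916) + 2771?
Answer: -40237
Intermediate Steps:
V(M, G) = 47 (V(M, G) = 8 + 39 = 47)
X = -17261 (X = -20032 + 2771 = -17261)
(b + V(41, -180)) + X = (-23023 + 47) - 17261 = -22976 - 17261 = -40237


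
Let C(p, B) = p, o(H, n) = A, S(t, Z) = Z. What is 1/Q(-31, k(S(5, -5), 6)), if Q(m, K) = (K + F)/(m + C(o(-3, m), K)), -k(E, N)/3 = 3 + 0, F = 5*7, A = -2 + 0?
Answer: -33/26 ≈ -1.2692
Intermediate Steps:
A = -2
o(H, n) = -2
F = 35
k(E, N) = -9 (k(E, N) = -3*(3 + 0) = -3*3 = -9)
Q(m, K) = (35 + K)/(-2 + m) (Q(m, K) = (K + 35)/(m - 2) = (35 + K)/(-2 + m))
1/Q(-31, k(S(5, -5), 6)) = 1/((35 - 9)/(-2 - 31)) = 1/(26/(-33)) = 1/(-1/33*26) = 1/(-26/33) = -33/26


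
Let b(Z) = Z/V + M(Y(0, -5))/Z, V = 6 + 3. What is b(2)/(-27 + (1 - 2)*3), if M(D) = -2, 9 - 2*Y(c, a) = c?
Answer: 7/270 ≈ 0.025926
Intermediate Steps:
Y(c, a) = 9/2 - c/2
V = 9
b(Z) = -2/Z + Z/9 (b(Z) = Z/9 - 2/Z = -2/Z + Z/9)
b(2)/(-27 + (1 - 2)*3) = (-2/2 + (⅑)*2)/(-27 + (1 - 2)*3) = (-2*½ + 2/9)/(-27 - 1*3) = (-1 + 2/9)/(-27 - 3) = -7/9/(-30) = -7/9*(-1/30) = 7/270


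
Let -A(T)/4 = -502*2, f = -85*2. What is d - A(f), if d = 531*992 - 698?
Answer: 522038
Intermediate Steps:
f = -170
d = 526054 (d = 526752 - 698 = 526054)
A(T) = 4016 (A(T) = -(-2008)*2 = -4*(-1004) = 4016)
d - A(f) = 526054 - 1*4016 = 526054 - 4016 = 522038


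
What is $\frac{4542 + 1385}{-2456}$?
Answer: $- \frac{5927}{2456} \approx -2.4133$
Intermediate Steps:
$\frac{4542 + 1385}{-2456} = 5927 \left(- \frac{1}{2456}\right) = - \frac{5927}{2456}$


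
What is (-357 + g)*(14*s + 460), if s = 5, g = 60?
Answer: -157410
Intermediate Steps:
(-357 + g)*(14*s + 460) = (-357 + 60)*(14*5 + 460) = -297*(70 + 460) = -297*530 = -157410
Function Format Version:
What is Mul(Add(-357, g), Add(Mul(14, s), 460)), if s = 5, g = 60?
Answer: -157410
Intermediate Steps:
Mul(Add(-357, g), Add(Mul(14, s), 460)) = Mul(Add(-357, 60), Add(Mul(14, 5), 460)) = Mul(-297, Add(70, 460)) = Mul(-297, 530) = -157410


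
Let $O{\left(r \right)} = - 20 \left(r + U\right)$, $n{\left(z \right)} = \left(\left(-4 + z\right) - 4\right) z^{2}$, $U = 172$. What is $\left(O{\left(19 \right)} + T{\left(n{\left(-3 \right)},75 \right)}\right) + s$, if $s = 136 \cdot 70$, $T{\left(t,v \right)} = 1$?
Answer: $5701$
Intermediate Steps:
$n{\left(z \right)} = z^{2} \left(-8 + z\right)$ ($n{\left(z \right)} = \left(-8 + z\right) z^{2} = z^{2} \left(-8 + z\right)$)
$O{\left(r \right)} = -3440 - 20 r$ ($O{\left(r \right)} = - 20 \left(r + 172\right) = - 20 \left(172 + r\right) = -3440 - 20 r$)
$s = 9520$
$\left(O{\left(19 \right)} + T{\left(n{\left(-3 \right)},75 \right)}\right) + s = \left(\left(-3440 - 380\right) + 1\right) + 9520 = \left(-3820 + 1\right) + 9520 = -3819 + 9520 = 5701$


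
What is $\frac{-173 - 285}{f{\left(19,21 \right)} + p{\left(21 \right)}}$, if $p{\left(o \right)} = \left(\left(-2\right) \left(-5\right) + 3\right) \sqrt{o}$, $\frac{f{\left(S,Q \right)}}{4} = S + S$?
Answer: $- \frac{69616}{19555} + \frac{5954 \sqrt{21}}{19555} \approx -2.1647$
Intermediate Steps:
$f{\left(S,Q \right)} = 8 S$ ($f{\left(S,Q \right)} = 4 \left(S + S\right) = 4 \cdot 2 S = 8 S$)
$p{\left(o \right)} = 13 \sqrt{o}$ ($p{\left(o \right)} = \left(10 + 3\right) \sqrt{o} = 13 \sqrt{o}$)
$\frac{-173 - 285}{f{\left(19,21 \right)} + p{\left(21 \right)}} = \frac{-173 - 285}{8 \cdot 19 + 13 \sqrt{21}} = - \frac{458}{152 + 13 \sqrt{21}}$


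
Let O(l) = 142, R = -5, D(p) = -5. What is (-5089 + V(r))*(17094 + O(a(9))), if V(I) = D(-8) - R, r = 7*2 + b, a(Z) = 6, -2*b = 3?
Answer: -87714004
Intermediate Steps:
b = -3/2 (b = -1/2*3 = -3/2 ≈ -1.5000)
r = 25/2 (r = 7*2 - 3/2 = 14 - 3/2 = 25/2 ≈ 12.500)
V(I) = 0 (V(I) = -5 - 1*(-5) = -5 + 5 = 0)
(-5089 + V(r))*(17094 + O(a(9))) = (-5089 + 0)*(17094 + 142) = -5089*17236 = -87714004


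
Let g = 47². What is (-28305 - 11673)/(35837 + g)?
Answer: -6663/6341 ≈ -1.0508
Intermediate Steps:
g = 2209
(-28305 - 11673)/(35837 + g) = (-28305 - 11673)/(35837 + 2209) = -39978/38046 = -39978*1/38046 = -6663/6341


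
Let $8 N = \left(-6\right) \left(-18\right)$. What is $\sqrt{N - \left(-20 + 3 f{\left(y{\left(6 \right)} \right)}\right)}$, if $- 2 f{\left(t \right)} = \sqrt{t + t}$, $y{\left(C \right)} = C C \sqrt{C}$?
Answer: $\frac{\sqrt{134 + 36 \cdot 2^{\frac{3}{4}} \sqrt[4]{3}}}{2} \approx 7.3089$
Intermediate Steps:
$y{\left(C \right)} = C^{\frac{5}{2}}$ ($y{\left(C \right)} = C^{2} \sqrt{C} = C^{\frac{5}{2}}$)
$N = \frac{27}{2}$ ($N = \frac{\left(-6\right) \left(-18\right)}{8} = \frac{1}{8} \cdot 108 = \frac{27}{2} \approx 13.5$)
$f{\left(t \right)} = - \frac{\sqrt{2} \sqrt{t}}{2}$ ($f{\left(t \right)} = - \frac{\sqrt{t + t}}{2} = - \frac{\sqrt{2 t}}{2} = - \frac{\sqrt{2} \sqrt{t}}{2}$)
$\sqrt{N - \left(-20 + 3 f{\left(y{\left(6 \right)} \right)}\right)} = \sqrt{\frac{27}{2} + \left(20 - 3 \left(- \frac{\sqrt{2} \sqrt{6^{\frac{5}{2}}}}{2}\right)\right)} = \sqrt{\frac{27}{2} + \left(20 - 3 \left(- \frac{\sqrt{2} \sqrt{36 \sqrt{6}}}{2}\right)\right)} = \sqrt{\frac{27}{2} + \left(20 - 3 \left(- \frac{\sqrt{2} \cdot 6 \sqrt[4]{6}}{2}\right)\right)} = \sqrt{\frac{27}{2} + \left(20 - 3 \left(- 3 \cdot 2^{\frac{3}{4}} \sqrt[4]{3}\right)\right)} = \sqrt{\frac{27}{2} + \left(20 + 9 \cdot 2^{\frac{3}{4}} \sqrt[4]{3}\right)} = \sqrt{\frac{67}{2} + 9 \cdot 2^{\frac{3}{4}} \sqrt[4]{3}}$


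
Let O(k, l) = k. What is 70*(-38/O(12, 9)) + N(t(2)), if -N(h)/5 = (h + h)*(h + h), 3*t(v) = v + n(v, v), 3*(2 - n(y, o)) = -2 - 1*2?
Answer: -23075/81 ≈ -284.88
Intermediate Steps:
n(y, o) = 10/3 (n(y, o) = 2 - (-2 - 1*2)/3 = 2 - (-2 - 2)/3 = 2 - ⅓*(-4) = 2 + 4/3 = 10/3)
t(v) = 10/9 + v/3 (t(v) = (v + 10/3)/3 = (10/3 + v)/3 = 10/9 + v/3)
N(h) = -20*h² (N(h) = -5*(h + h)*(h + h) = -5*2*h*2*h = -20*h²)
70*(-38/O(12, 9)) + N(t(2)) = 70*(-38/12) - 20*(10/9 + (⅓)*2)² = 70*(-38*1/12) - 20*(10/9 + ⅔)² = 70*(-19/6) - 20*(16/9)² = -665/3 - 20*256/81 = -665/3 - 5120/81 = -23075/81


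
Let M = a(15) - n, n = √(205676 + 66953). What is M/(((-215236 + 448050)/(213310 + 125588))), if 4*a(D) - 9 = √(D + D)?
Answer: 1525041/465628 - 169449*√272629/116407 + 169449*√30/465628 ≈ -754.79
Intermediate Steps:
a(D) = 9/4 + √2*√D/4 (a(D) = 9/4 + √(D + D)/4 = 9/4 + √(2*D)/4 = 9/4 + (√2*√D)/4 = 9/4 + √2*√D/4)
n = √272629 ≈ 522.14
M = 9/4 - √272629 + √30/4 (M = (9/4 + √2*√15/4) - √272629 = (9/4 + √30/4) - √272629 = 9/4 - √272629 + √30/4 ≈ -518.52)
M/(((-215236 + 448050)/(213310 + 125588))) = (9/4 - √272629 + √30/4)/(((-215236 + 448050)/(213310 + 125588))) = (9/4 - √272629 + √30/4)/((232814/338898)) = (9/4 - √272629 + √30/4)/((232814*(1/338898))) = (9/4 - √272629 + √30/4)/(116407/169449) = (9/4 - √272629 + √30/4)*(169449/116407) = 1525041/465628 - 169449*√272629/116407 + 169449*√30/465628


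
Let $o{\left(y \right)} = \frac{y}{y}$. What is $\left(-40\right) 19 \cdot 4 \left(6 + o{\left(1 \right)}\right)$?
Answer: $-21280$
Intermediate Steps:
$o{\left(y \right)} = 1$
$\left(-40\right) 19 \cdot 4 \left(6 + o{\left(1 \right)}\right) = \left(-40\right) 19 \cdot 4 \left(6 + 1\right) = - 760 \cdot 4 \cdot 7 = \left(-760\right) 28 = -21280$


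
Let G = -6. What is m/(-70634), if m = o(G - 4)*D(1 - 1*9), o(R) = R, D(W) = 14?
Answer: 70/35317 ≈ 0.0019820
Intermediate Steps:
m = -140 (m = (-6 - 4)*14 = -10*14 = -140)
m/(-70634) = -140/(-70634) = -140*(-1/70634) = 70/35317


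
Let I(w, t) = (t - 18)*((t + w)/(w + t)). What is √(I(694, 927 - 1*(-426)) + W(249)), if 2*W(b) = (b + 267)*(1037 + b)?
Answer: √333123 ≈ 577.17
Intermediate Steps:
W(b) = (267 + b)*(1037 + b)/2 (W(b) = ((b + 267)*(1037 + b))/2 = ((267 + b)*(1037 + b))/2 = (267 + b)*(1037 + b)/2)
I(w, t) = -18 + t (I(w, t) = (-18 + t)*((t + w)/(t + w)) = (-18 + t)*1 = -18 + t)
√(I(694, 927 - 1*(-426)) + W(249)) = √((-18 + (927 - 1*(-426))) + (276879/2 + (½)*249² + 652*249)) = √((-18 + (927 + 426)) + (276879/2 + (½)*62001 + 162348)) = √((-18 + 1353) + (276879/2 + 62001/2 + 162348)) = √(1335 + 331788) = √333123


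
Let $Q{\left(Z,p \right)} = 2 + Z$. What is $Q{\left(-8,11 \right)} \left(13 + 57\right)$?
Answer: $-420$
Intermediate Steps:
$Q{\left(-8,11 \right)} \left(13 + 57\right) = \left(2 - 8\right) \left(13 + 57\right) = \left(-6\right) 70 = -420$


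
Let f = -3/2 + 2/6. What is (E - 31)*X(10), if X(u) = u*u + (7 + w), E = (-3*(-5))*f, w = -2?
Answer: -10185/2 ≈ -5092.5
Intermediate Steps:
f = -7/6 (f = -3*½ + 2*(⅙) = -3/2 + ⅓ = -7/6 ≈ -1.1667)
E = -35/2 (E = -3*(-5)*(-7/6) = 15*(-7/6) = -35/2 ≈ -17.500)
X(u) = 5 + u² (X(u) = u*u + (7 - 2) = u² + 5 = 5 + u²)
(E - 31)*X(10) = (-35/2 - 31)*(5 + 10²) = -97*(5 + 100)/2 = -97/2*105 = -10185/2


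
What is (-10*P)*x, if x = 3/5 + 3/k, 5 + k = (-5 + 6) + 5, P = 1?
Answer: -36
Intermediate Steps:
k = 1 (k = -5 + ((-5 + 6) + 5) = -5 + (1 + 5) = -5 + 6 = 1)
x = 18/5 (x = 3/5 + 3/1 = 3*(1/5) + 3*1 = 3/5 + 3 = 18/5 ≈ 3.6000)
(-10*P)*x = -10*1*(18/5) = -10*18/5 = -36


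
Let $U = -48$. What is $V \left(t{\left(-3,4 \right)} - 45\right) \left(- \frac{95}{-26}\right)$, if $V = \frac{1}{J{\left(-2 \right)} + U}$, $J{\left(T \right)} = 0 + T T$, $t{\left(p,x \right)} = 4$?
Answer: $\frac{3895}{1144} \approx 3.4047$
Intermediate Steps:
$J{\left(T \right)} = T^{2}$ ($J{\left(T \right)} = 0 + T^{2} = T^{2}$)
$V = - \frac{1}{44}$ ($V = \frac{1}{\left(-2\right)^{2} - 48} = \frac{1}{4 - 48} = \frac{1}{-44} = - \frac{1}{44} \approx -0.022727$)
$V \left(t{\left(-3,4 \right)} - 45\right) \left(- \frac{95}{-26}\right) = - \frac{4 - 45}{44} \left(- \frac{95}{-26}\right) = \left(- \frac{1}{44}\right) \left(-41\right) \left(\left(-95\right) \left(- \frac{1}{26}\right)\right) = \frac{41}{44} \cdot \frac{95}{26} = \frac{3895}{1144}$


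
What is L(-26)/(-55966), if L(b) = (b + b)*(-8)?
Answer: -208/27983 ≈ -0.0074331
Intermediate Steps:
L(b) = -16*b (L(b) = (2*b)*(-8) = -16*b)
L(-26)/(-55966) = -16*(-26)/(-55966) = 416*(-1/55966) = -208/27983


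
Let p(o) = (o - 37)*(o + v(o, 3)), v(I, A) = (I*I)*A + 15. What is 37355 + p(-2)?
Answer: 36380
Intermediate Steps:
v(I, A) = 15 + A*I² (v(I, A) = I²*A + 15 = A*I² + 15 = 15 + A*I²)
p(o) = (-37 + o)*(15 + o + 3*o²) (p(o) = (o - 37)*(o + (15 + 3*o²)) = (-37 + o)*(15 + o + 3*o²))
37355 + p(-2) = 37355 + (-555 - 110*(-2)² - 22*(-2) + 3*(-2)³) = 37355 + (-555 - 110*4 + 44 + 3*(-8)) = 37355 + (-555 - 440 + 44 - 24) = 37355 - 975 = 36380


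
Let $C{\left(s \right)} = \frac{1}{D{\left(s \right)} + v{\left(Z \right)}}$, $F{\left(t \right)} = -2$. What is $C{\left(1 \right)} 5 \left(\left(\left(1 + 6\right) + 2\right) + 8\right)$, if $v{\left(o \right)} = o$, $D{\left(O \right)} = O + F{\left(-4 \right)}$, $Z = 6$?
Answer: $17$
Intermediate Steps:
$D{\left(O \right)} = -2 + O$ ($D{\left(O \right)} = O - 2 = -2 + O$)
$C{\left(s \right)} = \frac{1}{4 + s}$ ($C{\left(s \right)} = \frac{1}{\left(-2 + s\right) + 6} = \frac{1}{4 + s}$)
$C{\left(1 \right)} 5 \left(\left(\left(1 + 6\right) + 2\right) + 8\right) = \frac{5 \left(\left(\left(1 + 6\right) + 2\right) + 8\right)}{4 + 1} = \frac{5 \left(\left(7 + 2\right) + 8\right)}{5} = \frac{5 \left(9 + 8\right)}{5} = \frac{5 \cdot 17}{5} = \frac{1}{5} \cdot 85 = 17$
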